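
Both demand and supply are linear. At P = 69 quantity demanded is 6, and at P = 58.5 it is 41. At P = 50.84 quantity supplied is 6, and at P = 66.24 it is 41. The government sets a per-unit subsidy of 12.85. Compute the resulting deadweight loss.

Demand slope = (58.5 − 69)/(41 − 6) = −0.3, so P = 70.8 − 0.3Q.
Supply slope = (66.24 − 50.84)/(41 − 6) = 0.44, so P = 48.2 + 0.44Q.
Competitive equilibrium: 70.8 − 0.3Q = 48.2 + 0.44Q → Q* = 30.5405, P* = 61.6378.
The subsidy lowers effective supply by 12.85: P = 35.35 + 0.44Q.
New quantity: 70.8 − 0.3Q = 35.35 + 0.44Q → Q' = 47.9054.
Overproduction ΔQ = 47.9054 − 30.5405 = 17.3649; wedge = subsidy = 12.85.
Deadweight loss = ½ × 17.3649 × 12.85 = 111.57.

111.57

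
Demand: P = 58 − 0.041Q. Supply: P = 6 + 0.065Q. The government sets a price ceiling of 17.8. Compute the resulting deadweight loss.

5061.40

Competitive equilibrium: 58 − 0.041Q = 6 + 0.065Q → Q* = 490.56604, P* = 37.88679.
At the ceiling P = 17.8, quantity supplied = (17.8 − 6)/0.065 = 181.53846.
Willingness to pay at Q' = 181.53846: 58 − 0.041·181.53846 = 50.55692.
ΔQ = 490.56604 − 181.53846 = 309.02758; wedge = 50.55692 − 17.8 = 32.75692.
The triangle = ½ × 309.02758 × 32.75692 = 5061.40.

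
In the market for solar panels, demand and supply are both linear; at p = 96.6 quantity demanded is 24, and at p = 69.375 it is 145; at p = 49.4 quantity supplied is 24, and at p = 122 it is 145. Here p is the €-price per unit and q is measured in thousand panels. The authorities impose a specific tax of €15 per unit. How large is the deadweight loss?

€136.36 thousand

Demand slope = (69.375 − 96.6)/(145 − 24) = −0.225, so p = 102 − 0.225q.
Supply slope = (122 − 49.4)/(145 − 24) = 0.6, so p = 35 + 0.6q.
Competitive equilibrium: 102 − 0.225q = 35 + 0.6q → q* = 81.2121, p* = 83.7273.
With the tax, the buyer price exceeds the seller price by 15: (102 − 0.225q) − (35 + 0.6q) = 15 → q' = 63.0303.
Δq = 81.2121 − 63.0303 = 18.1818; the wedge equals the tax, 15.
Welfare loss = ½ × 18.1818 × 15 = €136.36 thousand.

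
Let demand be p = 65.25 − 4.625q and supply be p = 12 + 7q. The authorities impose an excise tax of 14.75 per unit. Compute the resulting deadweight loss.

Competitive equilibrium: 65.25 − 4.625q = 12 + 7q → q* = 4.5806, p* = 44.0645.
With the tax, the buyer price exceeds the seller price by 14.75: (65.25 − 4.625q) − (12 + 7q) = 14.75 → q' = 3.3118.
Δq = 4.5806 − 3.3118 = 1.2688; the wedge equals the tax, 14.75.
DWL = ½ × 1.2688 × 14.75 = 9.36.

9.36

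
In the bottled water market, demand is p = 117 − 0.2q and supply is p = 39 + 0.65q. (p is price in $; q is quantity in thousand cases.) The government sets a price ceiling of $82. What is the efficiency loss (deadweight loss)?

Competitive equilibrium: 117 − 0.2q = 39 + 0.65q → q* = 91.7647, p* = 98.6471.
At the ceiling p = 82, quantity supplied = (82 − 39)/0.65 = 66.1538.
Willingness to pay at q' = 66.1538: 117 − 0.2·66.1538 = 103.7692.
Δq = 91.7647 − 66.1538 = 25.6109; wedge = 103.7692 − 82 = 21.7692.
The triangle = ½ × 25.6109 × 21.7692 = $278.76 thousand.

$278.76 thousand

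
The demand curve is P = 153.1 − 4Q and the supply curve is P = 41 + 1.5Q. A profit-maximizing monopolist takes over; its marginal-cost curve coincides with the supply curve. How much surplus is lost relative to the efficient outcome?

Competitive equilibrium: 153.1 − 4Q = 41 + 1.5Q → Q* = 20.3818, P* = 71.5727.
Marginal revenue: MR = 153.1 − 8Q. Set MR = MC: 153.1 − 8Q = 41 + 1.5Q → Q_m = 11.8.
Price P_m = 153.1 − 4·11.8 = 105.9; MC(Q_m) = 41 + 1.5·11.8 = 58.7.
Competitive Q* = 20.3818, so ΔQ = 8.5818; wedge = 105.9 − 58.7 = 47.2.
Deadweight loss = ½ × 8.5818 × 47.2 = 202.53.

202.53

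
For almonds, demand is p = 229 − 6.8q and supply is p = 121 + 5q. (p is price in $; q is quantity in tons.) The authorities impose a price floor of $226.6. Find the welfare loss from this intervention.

$456.85

Competitive equilibrium: 229 − 6.8q = 121 + 5q → q* = 9.15254, p* = 166.76271.
At the floor p = 226.6, quantity demanded = (229 − 226.6)/6.8 = 0.35294.
Sellers' marginal cost at q' = 0.35294: 121 + 5·0.35294 = 122.7647.
Δq = 9.15254 − 0.35294 = 8.7996; wedge = 226.6 − 122.7647 = 103.8353.
Deadweight loss = ½ × 8.7996 × 103.8353 = $456.85.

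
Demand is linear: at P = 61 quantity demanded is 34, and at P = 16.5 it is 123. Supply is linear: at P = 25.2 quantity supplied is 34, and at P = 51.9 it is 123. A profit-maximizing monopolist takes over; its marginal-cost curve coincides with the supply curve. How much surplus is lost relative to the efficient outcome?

Demand slope = (16.5 − 61)/(123 − 34) = −0.5, so P = 78 − 0.5Q.
Supply slope = (51.9 − 25.2)/(123 − 34) = 0.3, so P = 15 + 0.3Q.
Competitive equilibrium: 78 − 0.5Q = 15 + 0.3Q → Q* = 78.75, P* = 38.625.
Marginal revenue: MR = 78 − Q. Set MR = MC: 78 − Q = 15 + 0.3Q → Q_m = 48.4615.
Price P_m = 78 − 0.5·48.4615 = 53.7693; MC(Q_m) = 15 + 0.3·48.4615 = 29.5385.
Competitive Q* = 78.75, so ΔQ = 30.2885; wedge = 53.7693 − 29.5385 = 24.2308.
DWL = ½ × 30.2885 × 24.2308 = 366.96.

366.96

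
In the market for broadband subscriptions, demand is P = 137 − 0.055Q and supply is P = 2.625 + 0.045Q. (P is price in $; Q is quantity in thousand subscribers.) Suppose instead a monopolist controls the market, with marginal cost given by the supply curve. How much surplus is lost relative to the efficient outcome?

Competitive equilibrium: 137 − 0.055Q = 2.625 + 0.045Q → Q* = 1343.75, P* = 63.09375.
Marginal revenue: MR = 137 − 0.11Q. Set MR = MC: 137 − 0.11Q = 2.625 + 0.045Q → Q_m = 866.93548.
Price P_m = 137 − 0.055·866.93548 = 89.31855; MC(Q_m) = 2.625 + 0.045·866.93548 = 41.6371.
Competitive Q* = 1343.75, so ΔQ = 476.81452; wedge = 89.31855 − 41.6371 = 47.68145.
The triangle = ½ × 476.81452 × 47.68145 = $11367.60 thousand.

$11367.60 thousand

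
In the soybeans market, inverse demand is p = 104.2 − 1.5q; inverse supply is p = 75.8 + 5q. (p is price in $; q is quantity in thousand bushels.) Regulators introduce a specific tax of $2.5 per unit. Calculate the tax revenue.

$9.96 thousand

Competitive equilibrium: 104.2 − 1.5q = 75.8 + 5q → q* = 4.3692, p* = 97.6462.
With the tax, the buyer price exceeds the seller price by 2.5: (104.2 − 1.5q) − (75.8 + 5q) = 2.5 → q' = 3.9846.
Tax revenue = 2.5 × 3.9846 = $9.96 thousand.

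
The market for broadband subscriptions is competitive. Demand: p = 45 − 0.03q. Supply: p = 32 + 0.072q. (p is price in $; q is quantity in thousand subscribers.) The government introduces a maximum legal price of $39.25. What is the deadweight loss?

Competitive equilibrium: 45 − 0.03q = 32 + 0.072q → q* = 127.451, p* = 41.1765.
At the ceiling p = 39.25, quantity supplied = (39.25 − 32)/0.072 = 100.6944.
Willingness to pay at q' = 100.6944: 45 − 0.03·100.6944 = 41.9792.
Δq = 127.451 − 100.6944 = 26.7566; wedge = 41.9792 − 39.25 = 2.7292.
DWL = ½ × 26.7566 × 2.7292 = $36.51 thousand.

$36.51 thousand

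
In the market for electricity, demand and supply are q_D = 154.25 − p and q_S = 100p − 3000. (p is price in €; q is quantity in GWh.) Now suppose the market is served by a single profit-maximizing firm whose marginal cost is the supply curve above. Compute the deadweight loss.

€1891.69

In inverse form: demand p = 154.25 − q, supply p = 30 + 0.01q.
Competitive equilibrium: 154.25 − q = 30 + 0.01q → q* = 123.0198, p* = 31.2302.
Marginal revenue: MR = 154.25 − 2q. Set MR = MC: 154.25 − 2q = 30 + 0.01q → q_m = 61.8159.
Price p_m = 154.25 − 1·61.8159 = 92.4341; MC(q_m) = 30 + 0.01·61.8159 = 30.6182.
Competitive q* = 123.0198, so Δq = 61.2039; wedge = 92.4341 − 30.6182 = 61.8159.
The triangle = ½ × 61.2039 × 61.8159 = €1891.69.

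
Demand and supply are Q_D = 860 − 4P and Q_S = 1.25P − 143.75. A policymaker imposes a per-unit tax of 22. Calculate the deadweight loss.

230.48

In inverse form: demand P = 215 − 0.25Q, supply P = 115 + 0.8Q.
Competitive equilibrium: 215 − 0.25Q = 115 + 0.8Q → Q* = 95.2381, P* = 191.1905.
With the tax, the buyer price exceeds the seller price by 22: (215 − 0.25Q) − (115 + 0.8Q) = 22 → Q' = 74.2857.
ΔQ = 95.2381 − 74.2857 = 20.9524; the wedge equals the tax, 22.
Deadweight loss = ½ × 20.9524 × 22 = 230.48.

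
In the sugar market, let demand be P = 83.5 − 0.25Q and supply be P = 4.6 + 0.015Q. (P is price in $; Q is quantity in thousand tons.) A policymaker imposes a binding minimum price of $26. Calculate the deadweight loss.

Competitive equilibrium: 83.5 − 0.25Q = 4.6 + 0.015Q → Q* = 297.7358, P* = 9.066.
At the floor P = 26, quantity demanded = (83.5 − 26)/0.25 = 230.
Sellers' marginal cost at Q' = 230: 4.6 + 0.015·230 = 8.05.
ΔQ = 297.7358 − 230 = 67.7358; wedge = 26 − 8.05 = 17.95.
The triangle = ½ × 67.7358 × 17.95 = $607.93 thousand.

$607.93 thousand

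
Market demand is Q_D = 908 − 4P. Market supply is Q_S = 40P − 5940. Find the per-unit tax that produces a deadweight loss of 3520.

In inverse form: demand P = 227 − 0.25Q, supply P = 148.5 + 0.025Q.
Competitive equilibrium: 227 − 0.25Q = 148.5 + 0.025Q → Q* = 285.4545, P* = 155.6364.
A tax t gives ΔQ = t/0.275 and wedge t, so DWL = t²/0.55.
t²/0.55 = 3520 → t² = 1936 → t = 44.

44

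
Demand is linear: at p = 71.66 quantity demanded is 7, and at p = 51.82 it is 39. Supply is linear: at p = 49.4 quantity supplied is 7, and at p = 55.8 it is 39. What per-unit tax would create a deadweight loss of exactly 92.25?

Demand slope = (51.82 − 71.66)/(39 − 7) = −0.62, so p = 76 − 0.62q.
Supply slope = (55.8 − 49.4)/(39 − 7) = 0.2, so p = 48 + 0.2q.
Competitive equilibrium: 76 − 0.62q = 48 + 0.2q → q* = 34.1463, p* = 54.8293.
A tax t gives Δq = t/0.82 and wedge t, so DWL = t²/1.64.
t²/1.64 = 92.25 → t² = 151.29 → t = 12.3.

12.3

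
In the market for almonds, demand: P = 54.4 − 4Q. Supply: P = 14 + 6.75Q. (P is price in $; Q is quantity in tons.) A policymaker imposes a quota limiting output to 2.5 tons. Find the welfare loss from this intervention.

$8.51

Competitive equilibrium: 54.4 − 4Q = 14 + 6.75Q → Q* = 3.7581, P* = 39.3674.
At Q = 2.5: demand price = 54.4 − 4·2.5 = 44.4; supply price = 14 + 6.75·2.5 = 30.875.
ΔQ = 3.7581 − 2.5 = 1.2581; wedge = 44.4 − 30.875 = 13.525.
DWL = ½ × 1.2581 × 13.525 = $8.51.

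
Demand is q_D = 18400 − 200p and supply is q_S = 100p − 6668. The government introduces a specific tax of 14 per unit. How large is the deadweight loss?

6533.33

In inverse form: demand p = 92 − 0.005q, supply p = 66.68 + 0.01q.
Competitive equilibrium: 92 − 0.005q = 66.68 + 0.01q → q* = 1688, p* = 83.56.
With the tax, the buyer price exceeds the seller price by 14: (92 − 0.005q) − (66.68 + 0.01q) = 14 → q' = 754.6667.
Δq = 1688 − 754.6667 = 933.3333; the wedge equals the tax, 14.
Welfare loss = ½ × 933.3333 × 14 = 6533.33.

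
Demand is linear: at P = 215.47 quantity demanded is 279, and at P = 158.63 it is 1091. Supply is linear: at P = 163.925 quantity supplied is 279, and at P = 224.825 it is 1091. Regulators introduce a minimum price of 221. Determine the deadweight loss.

Demand slope = (158.63 − 215.47)/(1091 − 279) = −0.07, so P = 235 − 0.07Q.
Supply slope = (224.825 − 163.925)/(1091 − 279) = 0.075, so P = 143 + 0.075Q.
Competitive equilibrium: 235 − 0.07Q = 143 + 0.075Q → Q* = 634.4828, P* = 190.5862.
At the floor P = 221, quantity demanded = (235 − 221)/0.07 = 200.
Sellers' marginal cost at Q' = 200: 143 + 0.075·200 = 158.
ΔQ = 634.4828 − 200 = 434.4828; wedge = 221 − 158 = 63.
DWL = ½ × 434.4828 × 63 = 13686.21.

13686.21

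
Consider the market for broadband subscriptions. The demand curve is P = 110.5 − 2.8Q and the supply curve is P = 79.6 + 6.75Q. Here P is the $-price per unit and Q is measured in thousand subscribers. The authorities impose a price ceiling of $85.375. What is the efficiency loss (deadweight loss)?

$27.05 thousand

Competitive equilibrium: 110.5 − 2.8Q = 79.6 + 6.75Q → Q* = 3.2356, P* = 101.4403.
At the ceiling P = 85.375, quantity supplied = (85.375 − 79.6)/6.75 = 0.8556.
Willingness to pay at Q' = 0.8556: 110.5 − 2.8·0.8556 = 108.1043.
ΔQ = 3.2356 − 0.8556 = 2.38; wedge = 108.1043 − 85.375 = 22.7293.
The triangle = ½ × 2.38 × 22.7293 = $27.05 thousand.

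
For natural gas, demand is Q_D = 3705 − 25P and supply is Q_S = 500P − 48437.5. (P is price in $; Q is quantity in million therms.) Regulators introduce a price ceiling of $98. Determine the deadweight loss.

$9134.40 million

In inverse form: demand P = 148.2 − 0.04Q, supply P = 96.875 + 0.002Q.
Competitive equilibrium: 148.2 − 0.04Q = 96.875 + 0.002Q → Q* = 1222.0238, P* = 99.319.
At the ceiling P = 98, quantity supplied = (98 − 96.875)/0.002 = 562.5.
Willingness to pay at Q' = 562.5: 148.2 − 0.04·562.5 = 125.7.
ΔQ = 1222.0238 − 562.5 = 659.5238; wedge = 125.7 − 98 = 27.7.
DWL = ½ × 659.5238 × 27.7 = $9134.40 million.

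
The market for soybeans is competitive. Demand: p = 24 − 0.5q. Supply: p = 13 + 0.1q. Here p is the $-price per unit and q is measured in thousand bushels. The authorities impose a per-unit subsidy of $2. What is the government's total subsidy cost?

$43.33 thousand

Competitive equilibrium: 24 − 0.5q = 13 + 0.1q → q* = 18.3333, p* = 14.8333.
The subsidy lowers effective supply by 2: p = 11 + 0.1q.
New quantity: 24 − 0.5q = 11 + 0.1q → q' = 21.6667.
Total subsidy cost = 2 × 21.6667 = $43.33 thousand.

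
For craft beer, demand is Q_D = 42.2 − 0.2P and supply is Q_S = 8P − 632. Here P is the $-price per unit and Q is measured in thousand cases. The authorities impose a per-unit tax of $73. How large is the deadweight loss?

In inverse form: demand P = 211 − 5Q, supply P = 79 + 0.125Q.
Competitive equilibrium: 211 − 5Q = 79 + 0.125Q → Q* = 25.7561, P* = 82.2195.
With the tax, the buyer price exceeds the seller price by 73: (211 − 5Q) − (79 + 0.125Q) = 73 → Q' = 11.5122.
ΔQ = 25.7561 − 11.5122 = 14.2439; the wedge equals the tax, 73.
The triangle = ½ × 14.2439 × 73 = $519.90 thousand.

$519.90 thousand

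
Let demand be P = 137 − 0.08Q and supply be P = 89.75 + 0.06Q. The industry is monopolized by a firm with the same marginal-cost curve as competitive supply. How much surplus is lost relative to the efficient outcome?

1054.34

Competitive equilibrium: 137 − 0.08Q = 89.75 + 0.06Q → Q* = 337.5, P* = 110.
Marginal revenue: MR = 137 − 0.16Q. Set MR = MC: 137 − 0.16Q = 89.75 + 0.06Q → Q_m = 214.7727.
Price P_m = 137 − 0.08·214.7727 = 119.8182; MC(Q_m) = 89.75 + 0.06·214.7727 = 102.6364.
Competitive Q* = 337.5, so ΔQ = 122.7273; wedge = 119.8182 − 102.6364 = 17.1818.
Welfare loss = ½ × 122.7273 × 17.1818 = 1054.34.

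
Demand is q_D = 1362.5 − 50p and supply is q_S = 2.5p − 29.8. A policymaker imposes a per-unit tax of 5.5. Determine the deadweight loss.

36.01

In inverse form: demand p = 27.25 − 0.02q, supply p = 11.92 + 0.4q.
Competitive equilibrium: 27.25 − 0.02q = 11.92 + 0.4q → q* = 36.5, p* = 26.52.
With the tax, the buyer price exceeds the seller price by 5.5: (27.25 − 0.02q) − (11.92 + 0.4q) = 5.5 → q' = 23.4048.
Δq = 36.5 − 23.4048 = 13.0952; the wedge equals the tax, 5.5.
The triangle = ½ × 13.0952 × 5.5 = 36.01.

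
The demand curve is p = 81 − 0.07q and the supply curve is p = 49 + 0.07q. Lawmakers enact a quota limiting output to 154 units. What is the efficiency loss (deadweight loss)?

389.26

Competitive equilibrium: 81 − 0.07q = 49 + 0.07q → q* = 228.5714, p* = 65.
At q = 154: demand price = 81 − 0.07·154 = 70.22; supply price = 49 + 0.07·154 = 59.78.
Δq = 228.5714 − 154 = 74.5714; wedge = 70.22 − 59.78 = 10.44.
Welfare loss = ½ × 74.5714 × 10.44 = 389.26.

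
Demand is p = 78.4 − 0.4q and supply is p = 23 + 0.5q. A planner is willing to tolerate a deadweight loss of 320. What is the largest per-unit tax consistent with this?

24

Competitive equilibrium: 78.4 − 0.4q = 23 + 0.5q → q* = 61.5556, p* = 53.7778.
A tax t gives Δq = t/0.9 and wedge t, so DWL = t²/1.8.
t²/1.8 = 320 → t² = 576 → t = 24.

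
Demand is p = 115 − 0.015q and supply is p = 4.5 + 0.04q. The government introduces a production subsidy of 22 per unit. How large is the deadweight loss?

4400

Competitive equilibrium: 115 − 0.015q = 4.5 + 0.04q → q* = 2009.0909, p* = 84.8636.
The subsidy lowers effective supply by 22: p = 0.04q − 17.5.
New quantity: 115 − 0.015q = 0.04q − 17.5 → q' = 2409.0909.
Overproduction Δq = 2409.0909 − 2009.0909 = 400; wedge = subsidy = 22.
The triangle = ½ × 400 × 22 = 4400.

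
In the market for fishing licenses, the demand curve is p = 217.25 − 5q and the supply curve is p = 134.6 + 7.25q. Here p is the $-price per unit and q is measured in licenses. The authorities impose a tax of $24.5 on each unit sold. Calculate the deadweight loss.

$24.50

Competitive equilibrium: 217.25 − 5q = 134.6 + 7.25q → q* = 6.7469, p* = 183.5153.
With the tax, the buyer price exceeds the seller price by 24.5: (217.25 − 5q) − (134.6 + 7.25q) = 24.5 → q' = 4.7469.
Δq = 6.7469 − 4.7469 = 2; the wedge equals the tax, 24.5.
DWL = ½ × 2 × 24.5 = $24.50.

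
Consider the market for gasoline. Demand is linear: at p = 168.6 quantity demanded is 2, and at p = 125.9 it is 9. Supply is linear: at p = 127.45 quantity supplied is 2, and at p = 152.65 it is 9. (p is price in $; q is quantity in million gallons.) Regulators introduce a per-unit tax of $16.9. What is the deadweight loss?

$14.72 million

Demand slope = (125.9 − 168.6)/(9 − 2) = −6.1, so p = 180.8 − 6.1q.
Supply slope = (152.65 − 127.45)/(9 − 2) = 3.6, so p = 120.25 + 3.6q.
Competitive equilibrium: 180.8 − 6.1q = 120.25 + 3.6q → q* = 6.2423, p* = 142.7222.
With the tax, the buyer price exceeds the seller price by 16.9: (180.8 − 6.1q) − (120.25 + 3.6q) = 16.9 → q' = 4.5.
Δq = 6.2423 − 4.5 = 1.7423; the wedge equals the tax, 16.9.
The triangle = ½ × 1.7423 × 16.9 = $14.72 million.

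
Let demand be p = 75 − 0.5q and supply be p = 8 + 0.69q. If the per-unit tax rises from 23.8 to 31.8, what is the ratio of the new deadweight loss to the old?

1.785

Competitive equilibrium: 75 − 0.5q = 8 + 0.69q → q* = 56.3025, p* = 46.8487.
For a per-unit tax t: Δq = t/1.19, so DWL = ½·t·(t/1.19) = t²/2.38.
At t = 23.8: DWL = 238. At t = 31.8: DWL = 424.891.
Ratio = (31.8/23.8)² = 1.785.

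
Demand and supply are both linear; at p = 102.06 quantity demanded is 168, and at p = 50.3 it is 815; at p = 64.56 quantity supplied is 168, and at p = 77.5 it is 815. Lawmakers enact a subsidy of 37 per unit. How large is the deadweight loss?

Demand slope = (50.3 − 102.06)/(815 − 168) = −0.08, so p = 115.5 − 0.08q.
Supply slope = (77.5 − 64.56)/(815 − 168) = 0.02, so p = 61.2 + 0.02q.
Competitive equilibrium: 115.5 − 0.08q = 61.2 + 0.02q → q* = 543, p* = 72.06.
The subsidy lowers effective supply by 37: p = 24.2 + 0.02q.
New quantity: 115.5 − 0.08q = 24.2 + 0.02q → q' = 913.
Overproduction Δq = 913 − 543 = 370; wedge = subsidy = 37.
Deadweight loss = ½ × 370 × 37 = 6845.

6845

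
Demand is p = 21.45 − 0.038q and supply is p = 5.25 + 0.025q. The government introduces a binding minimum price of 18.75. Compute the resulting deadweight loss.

Competitive equilibrium: 21.45 − 0.038q = 5.25 + 0.025q → q* = 257.1429, p* = 11.6786.
At the floor p = 18.75, quantity demanded = (21.45 − 18.75)/0.038 = 71.0526.
Sellers' marginal cost at q' = 71.0526: 5.25 + 0.025·71.0526 = 7.0263.
Δq = 257.1429 − 71.0526 = 186.0903; wedge = 18.75 − 7.0263 = 11.7237.
The triangle = ½ × 186.0903 × 11.7237 = 1090.83.

1090.83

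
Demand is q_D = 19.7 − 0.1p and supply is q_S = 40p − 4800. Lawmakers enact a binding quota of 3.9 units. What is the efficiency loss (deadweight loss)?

In inverse form: demand p = 197 − 10q, supply p = 120 + 0.025q.
Competitive equilibrium: 197 − 10q = 120 + 0.025q → q* = 7.6808, p* = 120.192.
At q = 3.9: demand price = 197 − 10·3.9 = 158; supply price = 120 + 0.025·3.9 = 120.0975.
Δq = 7.6808 − 3.9 = 3.7808; wedge = 158 − 120.0975 = 37.9025.
DWL = ½ × 3.7808 × 37.9025 = 71.65.

71.65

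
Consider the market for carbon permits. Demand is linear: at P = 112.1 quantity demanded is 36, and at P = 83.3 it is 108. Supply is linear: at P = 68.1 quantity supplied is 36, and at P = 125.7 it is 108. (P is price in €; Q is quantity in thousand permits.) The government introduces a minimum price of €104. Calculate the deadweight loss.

Demand slope = (83.3 − 112.1)/(108 − 36) = −0.4, so P = 126.5 − 0.4Q.
Supply slope = (125.7 − 68.1)/(108 − 36) = 0.8, so P = 39.3 + 0.8Q.
Competitive equilibrium: 126.5 − 0.4Q = 39.3 + 0.8Q → Q* = 72.6667, P* = 97.4333.
At the floor P = 104, quantity demanded = (126.5 − 104)/0.4 = 56.25.
Sellers' marginal cost at Q' = 56.25: 39.3 + 0.8·56.25 = 84.3.
ΔQ = 72.6667 − 56.25 = 16.4167; wedge = 104 − 84.3 = 19.7.
Welfare loss = ½ × 16.4167 × 19.7 = €161.70 thousand.

€161.70 thousand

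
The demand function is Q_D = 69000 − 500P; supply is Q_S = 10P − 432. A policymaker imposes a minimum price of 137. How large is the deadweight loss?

9404.12

In inverse form: demand P = 138 − 0.002Q, supply P = 43.2 + 0.1Q.
Competitive equilibrium: 138 − 0.002Q = 43.2 + 0.1Q → Q* = 929.4118, P* = 136.1412.
At the floor P = 137, quantity demanded = (138 − 137)/0.002 = 500.
Sellers' marginal cost at Q' = 500: 43.2 + 0.1·500 = 93.2.
ΔQ = 929.4118 − 500 = 429.4118; wedge = 137 − 93.2 = 43.8.
Deadweight loss = ½ × 429.4118 × 43.8 = 9404.12.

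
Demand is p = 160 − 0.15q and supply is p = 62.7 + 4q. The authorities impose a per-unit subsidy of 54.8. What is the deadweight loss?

361.81

Competitive equilibrium: 160 − 0.15q = 62.7 + 4q → q* = 23.4458, p* = 156.4831.
The subsidy lowers effective supply by 54.8: p = 7.9 + 4q.
New quantity: 160 − 0.15q = 7.9 + 4q → q' = 36.6506.
Overproduction Δq = 36.6506 − 23.4458 = 13.2048; wedge = subsidy = 54.8.
Deadweight loss = ½ × 13.2048 × 54.8 = 361.81.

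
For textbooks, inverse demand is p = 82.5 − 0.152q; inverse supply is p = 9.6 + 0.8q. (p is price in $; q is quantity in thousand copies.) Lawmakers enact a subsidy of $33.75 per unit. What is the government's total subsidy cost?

$3780.92 thousand

Competitive equilibrium: 82.5 − 0.152q = 9.6 + 0.8q → q* = 76.5756, p* = 70.8605.
The subsidy lowers effective supply by 33.75: p = 0.8q − 24.15.
New quantity: 82.5 − 0.152q = 0.8q − 24.15 → q' = 112.0273.
Total subsidy cost = 33.75 × 112.0273 = $3780.92 thousand.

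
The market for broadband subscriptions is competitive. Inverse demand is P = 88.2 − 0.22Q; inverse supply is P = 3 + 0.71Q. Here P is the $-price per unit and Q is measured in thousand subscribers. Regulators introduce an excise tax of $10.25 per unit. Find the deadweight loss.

$56.49 thousand

Competitive equilibrium: 88.2 − 0.22Q = 3 + 0.71Q → Q* = 91.6129, P* = 68.0452.
With the tax, the buyer price exceeds the seller price by 10.25: (88.2 − 0.22Q) − (3 + 0.71Q) = 10.25 → Q' = 80.5914.
ΔQ = 91.6129 − 80.5914 = 11.0215; the wedge equals the tax, 10.25.
DWL = ½ × 11.0215 × 10.25 = $56.49 thousand.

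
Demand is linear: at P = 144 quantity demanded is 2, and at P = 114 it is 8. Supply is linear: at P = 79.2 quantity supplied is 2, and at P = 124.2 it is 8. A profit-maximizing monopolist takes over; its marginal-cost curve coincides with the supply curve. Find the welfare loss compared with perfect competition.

26.33

Demand slope = (114 − 144)/(8 − 2) = −5, so P = 154 − 5Q.
Supply slope = (124.2 − 79.2)/(8 − 2) = 7.5, so P = 64.2 + 7.5Q.
Competitive equilibrium: 154 − 5Q = 64.2 + 7.5Q → Q* = 7.184, P* = 118.08.
Marginal revenue: MR = 154 − 10Q. Set MR = MC: 154 − 10Q = 64.2 + 7.5Q → Q_m = 5.1314.
Price P_m = 154 − 5·5.1314 = 128.343; MC(Q_m) = 64.2 + 7.5·5.1314 = 102.6855.
Competitive Q* = 7.184, so ΔQ = 2.0526; wedge = 128.343 − 102.6855 = 25.6575.
The triangle = ½ × 2.0526 × 25.6575 = 26.33.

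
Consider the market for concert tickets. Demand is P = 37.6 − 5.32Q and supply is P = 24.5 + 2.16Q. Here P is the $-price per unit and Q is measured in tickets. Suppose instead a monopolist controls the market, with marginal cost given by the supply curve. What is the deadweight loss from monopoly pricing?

Competitive equilibrium: 37.6 − 5.32Q = 24.5 + 2.16Q → Q* = 1.7513, P* = 28.2829.
Marginal revenue: MR = 37.6 − 10.64Q. Set MR = MC: 37.6 − 10.64Q = 24.5 + 2.16Q → Q_m = 1.0234.
Price P_m = 37.6 − 5.32·1.0234 = 32.1555; MC(Q_m) = 24.5 + 2.16·1.0234 = 26.7105.
Competitive Q* = 1.7513, so ΔQ = 0.7279; wedge = 32.1555 − 26.7105 = 5.445.
Welfare loss = ½ × 0.7279 × 5.445 = $1.98.

$1.98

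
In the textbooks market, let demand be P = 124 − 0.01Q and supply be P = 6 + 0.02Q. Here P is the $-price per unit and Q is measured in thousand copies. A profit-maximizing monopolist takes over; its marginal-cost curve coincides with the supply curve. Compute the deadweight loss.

$14504.17 thousand

Competitive equilibrium: 124 − 0.01Q = 6 + 0.02Q → Q* = 3933.3333, P* = 84.6667.
Marginal revenue: MR = 124 − 0.02Q. Set MR = MC: 124 − 0.02Q = 6 + 0.02Q → Q_m = 2950.
Price P_m = 124 − 0.01·2950 = 94.5; MC(Q_m) = 6 + 0.02·2950 = 65.
Competitive Q* = 3933.3333, so ΔQ = 983.3333; wedge = 94.5 − 65 = 29.5.
DWL = ½ × 983.3333 × 29.5 = $14504.17 thousand.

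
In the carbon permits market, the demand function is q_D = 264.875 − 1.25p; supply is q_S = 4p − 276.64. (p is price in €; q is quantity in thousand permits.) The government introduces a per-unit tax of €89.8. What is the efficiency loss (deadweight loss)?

€3840.02 thousand

In inverse form: demand p = 211.9 − 0.8q, supply p = 69.16 + 0.25q.
Competitive equilibrium: 211.9 − 0.8q = 69.16 + 0.25q → q* = 135.9429, p* = 103.1457.
With the tax, the buyer price exceeds the seller price by 89.8: (211.9 − 0.8q) − (69.16 + 0.25q) = 89.8 → q' = 50.419.
Δq = 135.9429 − 50.419 = 85.5239; the wedge equals the tax, 89.8.
The triangle = ½ × 85.5239 × 89.8 = €3840.02 thousand.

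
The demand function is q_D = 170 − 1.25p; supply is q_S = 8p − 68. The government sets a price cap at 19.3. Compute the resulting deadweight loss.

In inverse form: demand p = 136 − 0.8q, supply p = 8.5 + 0.125q.
Competitive equilibrium: 136 − 0.8q = 8.5 + 0.125q → q* = 137.8378, p* = 25.7297.
At the ceiling p = 19.3, quantity supplied = (19.3 − 8.5)/0.125 = 86.4.
Willingness to pay at q' = 86.4: 136 − 0.8·86.4 = 66.88.
Δq = 137.8378 − 86.4 = 51.4378; wedge = 66.88 − 19.3 = 47.58.
DWL = ½ × 51.4378 × 47.58 = 1223.71.

1223.71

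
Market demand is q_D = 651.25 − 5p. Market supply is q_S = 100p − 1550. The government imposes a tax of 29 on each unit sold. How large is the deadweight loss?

2002.38

In inverse form: demand p = 130.25 − 0.2q, supply p = 15.5 + 0.01q.
Competitive equilibrium: 130.25 − 0.2q = 15.5 + 0.01q → q* = 546.4286, p* = 20.9643.
With the tax, the buyer price exceeds the seller price by 29: (130.25 − 0.2q) − (15.5 + 0.01q) = 29 → q' = 408.3333.
Δq = 546.4286 − 408.3333 = 138.0953; the wedge equals the tax, 29.
The triangle = ½ × 138.0953 × 29 = 2002.38.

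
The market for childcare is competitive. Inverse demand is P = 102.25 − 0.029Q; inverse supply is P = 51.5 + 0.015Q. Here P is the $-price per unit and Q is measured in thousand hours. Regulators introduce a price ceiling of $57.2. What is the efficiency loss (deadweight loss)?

$13159.56 thousand

Competitive equilibrium: 102.25 − 0.029Q = 51.5 + 0.015Q → Q* = 1153.4091, P* = 68.8011.
At the ceiling P = 57.2, quantity supplied = (57.2 − 51.5)/0.015 = 380.
Willingness to pay at Q' = 380: 102.25 − 0.029·380 = 91.23.
ΔQ = 1153.4091 − 380 = 773.4091; wedge = 91.23 − 57.2 = 34.03.
Deadweight loss = ½ × 773.4091 × 34.03 = $13159.56 thousand.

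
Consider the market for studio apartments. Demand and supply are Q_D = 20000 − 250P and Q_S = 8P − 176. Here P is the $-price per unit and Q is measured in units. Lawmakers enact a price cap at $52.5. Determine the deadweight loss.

$2726.83

In inverse form: demand P = 80 − 0.004Q, supply P = 22 + 0.125Q.
Competitive equilibrium: 80 − 0.004Q = 22 + 0.125Q → Q* = 449.6124, P* = 78.2016.
At the ceiling P = 52.5, quantity supplied = (52.5 − 22)/0.125 = 244.
Willingness to pay at Q' = 244: 80 − 0.004·244 = 79.024.
ΔQ = 449.6124 − 244 = 205.6124; wedge = 79.024 − 52.5 = 26.524.
Welfare loss = ½ × 205.6124 × 26.524 = $2726.83.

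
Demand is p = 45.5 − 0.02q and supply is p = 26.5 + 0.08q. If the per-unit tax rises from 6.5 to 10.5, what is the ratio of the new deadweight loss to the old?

2.609

Competitive equilibrium: 45.5 − 0.02q = 26.5 + 0.08q → q* = 190, p* = 41.7.
For a per-unit tax t: Δq = t/0.1, so DWL = ½·t·(t/0.1) = t²/0.2.
At t = 6.5: DWL = 211.25. At t = 10.5: DWL = 551.25.
Ratio = (10.5/6.5)² = 2.609.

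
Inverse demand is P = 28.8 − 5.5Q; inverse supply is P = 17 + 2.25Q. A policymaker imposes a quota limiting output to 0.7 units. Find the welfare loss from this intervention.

Competitive equilibrium: 28.8 − 5.5Q = 17 + 2.25Q → Q* = 1.5226, P* = 20.4258.
At Q = 0.7: demand price = 28.8 − 5.5·0.7 = 24.95; supply price = 17 + 2.25·0.7 = 18.575.
ΔQ = 1.5226 − 0.7 = 0.8226; wedge = 24.95 − 18.575 = 6.375.
DWL = ½ × 0.8226 × 6.375 = 2.62.

2.62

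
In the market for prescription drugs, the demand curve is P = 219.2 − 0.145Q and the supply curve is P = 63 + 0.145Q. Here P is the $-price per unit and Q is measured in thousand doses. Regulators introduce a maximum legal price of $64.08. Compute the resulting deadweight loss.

$40910.90 thousand

Competitive equilibrium: 219.2 − 0.145Q = 63 + 0.145Q → Q* = 538.6207, P* = 141.1.
At the ceiling P = 64.08, quantity supplied = (64.08 − 63)/0.145 = 7.4483.
Willingness to pay at Q' = 7.4483: 219.2 − 0.145·7.4483 = 218.12.
ΔQ = 538.6207 − 7.4483 = 531.1724; wedge = 218.12 − 64.08 = 154.04.
The triangle = ½ × 531.1724 × 154.04 = $40910.90 thousand.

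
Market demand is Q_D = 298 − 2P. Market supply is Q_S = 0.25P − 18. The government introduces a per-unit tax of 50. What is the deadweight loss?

In inverse form: demand P = 149 − 0.5Q, supply P = 72 + 4Q.
Competitive equilibrium: 149 − 0.5Q = 72 + 4Q → Q* = 17.1111, P* = 140.4444.
With the tax, the buyer price exceeds the seller price by 50: (149 − 0.5Q) − (72 + 4Q) = 50 → Q' = 6.
ΔQ = 17.1111 − 6 = 11.1111; the wedge equals the tax, 50.
Welfare loss = ½ × 11.1111 × 50 = 277.78.

277.78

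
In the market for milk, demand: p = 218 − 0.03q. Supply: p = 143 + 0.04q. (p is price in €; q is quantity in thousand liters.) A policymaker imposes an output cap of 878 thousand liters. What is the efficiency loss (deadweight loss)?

€1309.51 thousand

Competitive equilibrium: 218 − 0.03q = 143 + 0.04q → q* = 1071.4286, p* = 185.8571.
At q = 878: demand price = 218 − 0.03·878 = 191.66; supply price = 143 + 0.04·878 = 178.12.
Δq = 1071.4286 − 878 = 193.4286; wedge = 191.66 − 178.12 = 13.54.
Deadweight loss = ½ × 193.4286 × 13.54 = €1309.51 thousand.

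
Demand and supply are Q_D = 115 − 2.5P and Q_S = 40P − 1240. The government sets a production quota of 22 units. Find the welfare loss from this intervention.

In inverse form: demand P = 46 − 0.4Q, supply P = 31 + 0.025Q.
Competitive equilibrium: 46 − 0.4Q = 31 + 0.025Q → Q* = 35.2941, P* = 31.8824.
At Q = 22: demand price = 46 − 0.4·22 = 37.2; supply price = 31 + 0.025·22 = 31.55.
ΔQ = 35.2941 − 22 = 13.2941; wedge = 37.2 − 31.55 = 5.65.
DWL = ½ × 13.2941 × 5.65 = 37.56.

37.56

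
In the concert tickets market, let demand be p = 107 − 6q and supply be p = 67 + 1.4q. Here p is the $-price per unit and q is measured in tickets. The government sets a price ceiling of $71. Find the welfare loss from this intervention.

$24.03

Competitive equilibrium: 107 − 6q = 67 + 1.4q → q* = 5.4054, p* = 74.5676.
At the ceiling p = 71, quantity supplied = (71 − 67)/1.4 = 2.8571.
Willingness to pay at q' = 2.8571: 107 − 6·2.8571 = 89.8574.
Δq = 5.4054 − 2.8571 = 2.5483; wedge = 89.8574 − 71 = 18.8574.
Deadweight loss = ½ × 2.5483 × 18.8574 = $24.03.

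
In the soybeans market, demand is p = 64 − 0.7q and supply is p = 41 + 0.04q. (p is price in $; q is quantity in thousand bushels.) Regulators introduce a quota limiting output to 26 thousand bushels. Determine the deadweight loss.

$9.55 thousand

Competitive equilibrium: 64 − 0.7q = 41 + 0.04q → q* = 31.0811, p* = 42.2432.
At q = 26: demand price = 64 − 0.7·26 = 45.8; supply price = 41 + 0.04·26 = 42.04.
Δq = 31.0811 − 26 = 5.0811; wedge = 45.8 − 42.04 = 3.76.
The triangle = ½ × 5.0811 × 3.76 = $9.55 thousand.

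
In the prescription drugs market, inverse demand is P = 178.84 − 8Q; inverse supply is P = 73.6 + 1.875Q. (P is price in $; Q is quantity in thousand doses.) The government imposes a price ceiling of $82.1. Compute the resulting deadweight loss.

Competitive equilibrium: 178.84 − 8Q = 73.6 + 1.875Q → Q* = 10.6572, P* = 93.5823.
At the ceiling P = 82.1, quantity supplied = (82.1 − 73.6)/1.875 = 4.5333.
Willingness to pay at Q' = 4.5333: 178.84 − 8·4.5333 = 142.5736.
ΔQ = 10.6572 − 4.5333 = 6.1239; wedge = 142.5736 − 82.1 = 60.4736.
Deadweight loss = ½ × 6.1239 × 60.4736 = $185.17 thousand.

$185.17 thousand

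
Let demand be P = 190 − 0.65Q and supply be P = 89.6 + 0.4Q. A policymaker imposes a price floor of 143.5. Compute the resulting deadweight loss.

Competitive equilibrium: 190 − 0.65Q = 89.6 + 0.4Q → Q* = 95.619, P* = 127.8476.
At the floor P = 143.5, quantity demanded = (190 − 143.5)/0.65 = 71.5385.
Sellers' marginal cost at Q' = 71.5385: 89.6 + 0.4·71.5385 = 118.2154.
ΔQ = 95.619 − 71.5385 = 24.0805; wedge = 143.5 − 118.2154 = 25.2846.
The triangle = ½ × 24.0805 × 25.2846 = 304.43.

304.43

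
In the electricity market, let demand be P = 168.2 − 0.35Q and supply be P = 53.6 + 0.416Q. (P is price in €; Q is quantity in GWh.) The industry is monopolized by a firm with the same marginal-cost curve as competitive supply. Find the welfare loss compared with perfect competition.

€843.18

Competitive equilibrium: 168.2 − 0.35Q = 53.6 + 0.416Q → Q* = 149.60836, P* = 115.83708.
Marginal revenue: MR = 168.2 − 0.7Q. Set MR = MC: 168.2 − 0.7Q = 53.6 + 0.416Q → Q_m = 102.68817.
Price P_m = 168.2 − 0.35·102.68817 = 132.25914; MC(Q_m) = 53.6 + 0.416·102.68817 = 96.31828.
Competitive Q* = 149.60836, so ΔQ = 46.92019; wedge = 132.25914 − 96.31828 = 35.94086.
The triangle = ½ × 46.92019 × 35.94086 = €843.18.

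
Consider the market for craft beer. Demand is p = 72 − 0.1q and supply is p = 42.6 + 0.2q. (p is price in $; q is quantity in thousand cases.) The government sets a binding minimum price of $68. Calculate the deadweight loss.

Competitive equilibrium: 72 − 0.1q = 42.6 + 0.2q → q* = 98, p* = 62.2.
At the floor p = 68, quantity demanded = (72 − 68)/0.1 = 40.
Sellers' marginal cost at q' = 40: 42.6 + 0.2·40 = 50.6.
Δq = 98 − 40 = 58; wedge = 68 − 50.6 = 17.4.
Deadweight loss = ½ × 58 × 17.4 = $504.60 thousand.

$504.60 thousand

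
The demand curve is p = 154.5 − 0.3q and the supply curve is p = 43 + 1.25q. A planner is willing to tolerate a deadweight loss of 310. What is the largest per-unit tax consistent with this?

Competitive equilibrium: 154.5 − 0.3q = 43 + 1.25q → q* = 71.9355, p* = 132.9194.
A tax t gives Δq = t/1.55 and wedge t, so DWL = t²/3.1.
t²/3.1 = 310 → t² = 961 → t = 31.

31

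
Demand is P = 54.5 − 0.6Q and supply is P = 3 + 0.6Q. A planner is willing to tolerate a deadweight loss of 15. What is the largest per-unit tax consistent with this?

Competitive equilibrium: 54.5 − 0.6Q = 3 + 0.6Q → Q* = 42.9167, P* = 28.75.
A tax t gives ΔQ = t/1.2 and wedge t, so DWL = t²/2.4.
t²/2.4 = 15 → t² = 36 → t = 6.

6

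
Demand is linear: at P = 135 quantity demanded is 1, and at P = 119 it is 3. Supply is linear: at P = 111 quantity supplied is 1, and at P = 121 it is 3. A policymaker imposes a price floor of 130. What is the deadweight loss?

9.69

Demand slope = (119 − 135)/(3 − 1) = −8, so P = 143 − 8Q.
Supply slope = (121 − 111)/(3 − 1) = 5, so P = 106 + 5Q.
Competitive equilibrium: 143 − 8Q = 106 + 5Q → Q* = 2.8462, P* = 120.2308.
At the floor P = 130, quantity demanded = (143 − 130)/8 = 1.625.
Sellers' marginal cost at Q' = 1.625: 106 + 5·1.625 = 114.125.
ΔQ = 2.8462 − 1.625 = 1.2212; wedge = 130 − 114.125 = 15.875.
Welfare loss = ½ × 1.2212 × 15.875 = 9.69.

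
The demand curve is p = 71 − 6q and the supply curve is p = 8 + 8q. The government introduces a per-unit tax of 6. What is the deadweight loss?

Competitive equilibrium: 71 − 6q = 8 + 8q → q* = 4.5, p* = 44.
With the tax, the buyer price exceeds the seller price by 6: (71 − 6q) − (8 + 8q) = 6 → q' = 4.0714.
Δq = 4.5 − 4.0714 = 0.4286; the wedge equals the tax, 6.
The triangle = ½ × 0.4286 × 6 = 1.29.

1.29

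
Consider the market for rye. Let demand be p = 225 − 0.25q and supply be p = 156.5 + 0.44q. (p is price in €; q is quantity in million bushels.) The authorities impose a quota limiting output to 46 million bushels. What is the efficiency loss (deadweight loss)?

€979.20 million

Competitive equilibrium: 225 − 0.25q = 156.5 + 0.44q → q* = 99.2754, p* = 200.1812.
At q = 46: demand price = 225 − 0.25·46 = 213.5; supply price = 156.5 + 0.44·46 = 176.74.
Δq = 99.2754 − 46 = 53.2754; wedge = 213.5 − 176.74 = 36.76.
The triangle = ½ × 53.2754 × 36.76 = €979.20 million.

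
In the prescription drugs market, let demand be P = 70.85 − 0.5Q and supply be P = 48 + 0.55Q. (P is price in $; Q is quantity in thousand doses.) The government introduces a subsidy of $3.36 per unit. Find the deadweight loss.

$5.376 thousand

Competitive equilibrium: 70.85 − 0.5Q = 48 + 0.55Q → Q* = 21.7619, P* = 59.969.
The subsidy lowers effective supply by 3.36: P = 44.64 + 0.55Q.
New quantity: 70.85 − 0.5Q = 44.64 + 0.55Q → Q' = 24.9619.
Overproduction ΔQ = 24.9619 − 21.7619 = 3.2; wedge = subsidy = 3.36.
The triangle = ½ × 3.2 × 3.36 = $5.376 thousand.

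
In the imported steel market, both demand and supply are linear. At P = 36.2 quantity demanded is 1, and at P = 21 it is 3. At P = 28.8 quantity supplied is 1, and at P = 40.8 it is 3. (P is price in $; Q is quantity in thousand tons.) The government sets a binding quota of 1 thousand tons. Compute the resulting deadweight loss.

Demand slope = (21 − 36.2)/(3 − 1) = −7.6, so P = 43.8 − 7.6Q.
Supply slope = (40.8 − 28.8)/(3 − 1) = 6, so P = 22.8 + 6Q.
Competitive equilibrium: 43.8 − 7.6Q = 22.8 + 6Q → Q* = 1.5441, P* = 32.0647.
At Q = 1: demand price = 43.8 − 7.6·1 = 36.2; supply price = 22.8 + 6·1 = 28.8.
ΔQ = 1.5441 − 1 = 0.5441; wedge = 36.2 − 28.8 = 7.4.
The triangle = ½ × 0.5441 × 7.4 = $2.01 thousand.

$2.01 thousand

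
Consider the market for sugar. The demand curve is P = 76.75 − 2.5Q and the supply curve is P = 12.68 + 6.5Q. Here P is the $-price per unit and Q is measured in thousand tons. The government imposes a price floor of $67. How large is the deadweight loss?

Competitive equilibrium: 76.75 − 2.5Q = 12.68 + 6.5Q → Q* = 7.1189, P* = 58.9528.
At the floor P = 67, quantity demanded = (76.75 − 67)/2.5 = 3.9.
Sellers' marginal cost at Q' = 3.9: 12.68 + 6.5·3.9 = 38.03.
ΔQ = 7.1189 − 3.9 = 3.2189; wedge = 67 − 38.03 = 28.97.
DWL = ½ × 3.2189 × 28.97 = $46.63 thousand.

$46.63 thousand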